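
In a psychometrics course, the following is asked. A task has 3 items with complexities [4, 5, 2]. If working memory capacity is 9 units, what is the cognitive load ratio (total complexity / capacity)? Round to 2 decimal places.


Total complexity = 4 + 5 + 2 = 11
Load = total / capacity = 11 / 9
= 1.22


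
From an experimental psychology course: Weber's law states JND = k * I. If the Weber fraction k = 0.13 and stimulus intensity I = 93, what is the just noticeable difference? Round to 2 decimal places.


JND = k * I
JND = 0.13 * 93
= 12.09


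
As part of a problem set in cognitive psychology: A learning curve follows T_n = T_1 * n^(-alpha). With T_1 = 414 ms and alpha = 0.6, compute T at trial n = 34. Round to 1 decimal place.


T_n = 414 * 34^(-0.6)
34^(-0.6) = 0.120535
T_n = 414 * 0.120535
= 49.9 ms


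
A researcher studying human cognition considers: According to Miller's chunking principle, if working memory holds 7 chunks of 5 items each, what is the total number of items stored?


Total items = chunks * items_per_chunk
= 7 * 5
= 35


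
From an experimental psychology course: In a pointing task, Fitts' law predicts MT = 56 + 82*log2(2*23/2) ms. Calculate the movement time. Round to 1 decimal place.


MT = 56 + 82 * log2(2*23/2)
2D/W = 23.0
log2(23.0) = 4.5236
MT = 56 + 82 * 4.5236
= 426.9 ms


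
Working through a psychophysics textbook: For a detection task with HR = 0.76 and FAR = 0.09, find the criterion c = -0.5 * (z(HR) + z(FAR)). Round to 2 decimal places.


c = -0.5 * (z(HR) + z(FAR))
z(0.76) = 0.7063
z(0.09) = -1.3408
c = -0.5 * (0.7063 + -1.3408)
= -0.5 * -0.6345
= 0.32


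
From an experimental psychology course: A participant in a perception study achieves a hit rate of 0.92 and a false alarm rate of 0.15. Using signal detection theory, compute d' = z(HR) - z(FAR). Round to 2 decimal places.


d' = z(HR) - z(FAR)
z(0.92) = 1.4051
z(0.15) = -1.0364
d' = 1.4051 - -1.0364
= 2.44


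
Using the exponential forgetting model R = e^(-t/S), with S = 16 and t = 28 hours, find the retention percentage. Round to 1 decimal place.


R = e^(-t/S)
-t/S = -28/16 = -1.75
R = e^(-1.75) = 0.173774
Percentage = 0.173774 * 100
= 17.4


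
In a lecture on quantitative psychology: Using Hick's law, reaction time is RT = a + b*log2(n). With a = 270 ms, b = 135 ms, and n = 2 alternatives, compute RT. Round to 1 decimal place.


RT = 270 + 135 * log2(2)
log2(2) = 1.0
RT = 270 + 135 * 1.0
= 270 + 135.0
= 405.0 ms


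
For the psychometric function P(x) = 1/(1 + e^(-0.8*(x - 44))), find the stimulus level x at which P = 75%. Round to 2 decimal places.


At P = 0.75: 0.75 = 1/(1 + e^(-k*(x-x0)))
Solving: e^(-k*(x-x0)) = 1/3
x = x0 + ln(3)/k
ln(3) = 1.0986
x = 44 + 1.0986/0.8
= 44 + 1.3732
= 45.37


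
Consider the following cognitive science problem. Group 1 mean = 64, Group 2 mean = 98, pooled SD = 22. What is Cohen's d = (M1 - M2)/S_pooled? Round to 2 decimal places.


Cohen's d = (M1 - M2) / S_pooled
= (64 - 98) / 22
= -34 / 22
= -1.55


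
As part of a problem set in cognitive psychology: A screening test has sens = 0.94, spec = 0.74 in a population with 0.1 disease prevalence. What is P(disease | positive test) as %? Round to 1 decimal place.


PPV = (sens * prev) / (sens * prev + (1-spec) * (1-prev))
Numerator = 0.94 * 0.1 = 0.094
P(positive and no disease) = (1 - spec) * (1 - prev) = (1 - 0.74) * (1 - 0.1) = 0.234
Denominator = 0.094 + 0.234 = 0.328
PPV = 0.094 / 0.328 = 0.286585
As percentage = 28.7


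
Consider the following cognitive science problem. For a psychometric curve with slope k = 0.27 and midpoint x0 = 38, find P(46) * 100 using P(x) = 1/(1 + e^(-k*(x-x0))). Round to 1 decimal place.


P(x) = 1/(1 + e^(-0.27*(46 - 38)))
Exponent = -0.27 * 8 = -2.16
e^(-2.16) = 0.115325
P = 1/(1 + 0.115325) = 0.8966
Percentage = 89.7


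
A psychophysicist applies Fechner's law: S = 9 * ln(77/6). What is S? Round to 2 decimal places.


S = 9 * ln(77/6)
I/I0 = 12.833333
ln(12.833333) = 2.552
S = 9 * 2.552
= 22.97


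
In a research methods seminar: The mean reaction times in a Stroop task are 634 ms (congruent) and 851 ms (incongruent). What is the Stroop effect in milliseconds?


Stroop effect = RT(incongruent) - RT(congruent)
= 851 - 634
= 217 ms


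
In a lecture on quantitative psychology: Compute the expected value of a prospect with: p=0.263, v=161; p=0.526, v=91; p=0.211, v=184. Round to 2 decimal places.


EU = sum(p_i * v_i)
0.263 * 161 = 42.343
0.526 * 91 = 47.866
0.211 * 184 = 38.824
EU = 42.343 + 47.866 + 38.824
= 129.03


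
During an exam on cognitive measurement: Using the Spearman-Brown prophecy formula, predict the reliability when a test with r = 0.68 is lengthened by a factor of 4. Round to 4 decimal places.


r_new = n*r / (1 + (n-1)*r)
Numerator = 4 * 0.68 = 2.72
Denominator = 1 + 3 * 0.68 = 3.04
r_new = 2.72 / 3.04
= 0.8947


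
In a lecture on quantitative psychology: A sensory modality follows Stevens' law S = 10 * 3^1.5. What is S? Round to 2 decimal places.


S = 10 * 3^1.5
3^1.5 = 5.1962
S = 10 * 5.1962
= 51.96


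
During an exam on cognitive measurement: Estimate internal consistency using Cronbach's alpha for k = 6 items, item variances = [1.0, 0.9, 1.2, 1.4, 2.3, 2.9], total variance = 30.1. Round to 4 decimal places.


alpha = (k/(k-1)) * (1 - sum(s_i^2)/s_total^2)
sum(item variances) = 9.7
k/(k-1) = 6/5 = 1.2
1 - 9.7/30.1 = 1 - 0.322259 = 0.677741
alpha = 1.2 * 0.677741
= 0.8133


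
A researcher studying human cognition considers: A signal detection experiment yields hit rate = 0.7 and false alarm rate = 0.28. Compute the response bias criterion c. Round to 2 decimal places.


c = -0.5 * (z(HR) + z(FAR))
z(0.7) = 0.5244
z(0.28) = -0.5828
c = -0.5 * (0.5244 + -0.5828)
= -0.5 * -0.0584
= 0.03


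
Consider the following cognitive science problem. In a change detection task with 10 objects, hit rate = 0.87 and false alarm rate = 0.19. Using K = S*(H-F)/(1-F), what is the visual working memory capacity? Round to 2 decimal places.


K = S * (H - F) / (1 - F)
H - F = 0.68
1 - F = 0.81
K = 10 * 0.68 / 0.81
= 8.40


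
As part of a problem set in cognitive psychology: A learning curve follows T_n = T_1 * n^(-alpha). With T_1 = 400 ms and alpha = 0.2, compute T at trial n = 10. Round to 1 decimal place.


T_n = 400 * 10^(-0.2)
10^(-0.2) = 0.630957
T_n = 400 * 0.630957
= 252.4 ms


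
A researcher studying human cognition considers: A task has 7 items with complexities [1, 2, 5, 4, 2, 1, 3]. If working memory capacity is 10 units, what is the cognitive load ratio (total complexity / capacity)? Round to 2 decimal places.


Total complexity = 1 + 2 + 5 + 4 + 2 + 1 + 3 = 18
Load = total / capacity = 18 / 10
= 1.80


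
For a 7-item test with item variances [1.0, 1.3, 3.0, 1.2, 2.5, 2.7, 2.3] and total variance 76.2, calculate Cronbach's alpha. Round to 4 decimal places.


alpha = (k/(k-1)) * (1 - sum(s_i^2)/s_total^2)
sum(item variances) = 14.0
k/(k-1) = 7/6 = 1.166667
1 - 14.0/76.2 = 1 - 0.183727 = 0.816273
alpha = 1.166667 * 0.816273
= 0.9523


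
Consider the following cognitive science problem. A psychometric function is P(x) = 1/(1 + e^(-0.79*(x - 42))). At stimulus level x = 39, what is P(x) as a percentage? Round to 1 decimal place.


P(x) = 1/(1 + e^(-0.79*(39 - 42)))
Exponent = -0.79 * -3 = 2.37
e^(2.37) = 10.697392
P = 1/(1 + 10.697392) = 0.085489
Percentage = 8.5


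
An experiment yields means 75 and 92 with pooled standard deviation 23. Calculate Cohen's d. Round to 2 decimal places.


Cohen's d = (M1 - M2) / S_pooled
= (75 - 92) / 23
= -17 / 23
= -0.74


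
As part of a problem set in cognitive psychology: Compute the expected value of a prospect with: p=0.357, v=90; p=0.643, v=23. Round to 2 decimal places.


EU = sum(p_i * v_i)
0.357 * 90 = 32.13
0.643 * 23 = 14.789
EU = 32.13 + 14.789
= 46.92


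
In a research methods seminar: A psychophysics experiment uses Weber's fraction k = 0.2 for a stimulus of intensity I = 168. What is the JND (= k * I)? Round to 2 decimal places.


JND = k * I
JND = 0.2 * 168
= 33.60


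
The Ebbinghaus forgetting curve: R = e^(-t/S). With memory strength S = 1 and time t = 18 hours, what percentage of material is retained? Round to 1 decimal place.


R = e^(-t/S)
-t/S = -18/1 = -18.0
R = e^(-18.0) = 0.0
Percentage = 0.0 * 100
= 0.0


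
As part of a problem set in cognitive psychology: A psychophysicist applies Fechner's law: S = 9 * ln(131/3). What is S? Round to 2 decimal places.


S = 9 * ln(131/3)
I/I0 = 43.666667
ln(43.666667) = 3.7766
S = 9 * 3.7766
= 33.99


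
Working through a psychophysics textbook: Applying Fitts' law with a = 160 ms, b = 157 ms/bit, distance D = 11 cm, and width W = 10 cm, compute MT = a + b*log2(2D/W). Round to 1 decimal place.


MT = 160 + 157 * log2(2*11/10)
2D/W = 2.2
log2(2.2) = 1.1375
MT = 160 + 157 * 1.1375
= 338.6 ms


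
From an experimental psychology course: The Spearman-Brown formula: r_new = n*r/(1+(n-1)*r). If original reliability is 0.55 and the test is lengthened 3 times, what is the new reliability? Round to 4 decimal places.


r_new = n*r / (1 + (n-1)*r)
Numerator = 3 * 0.55 = 1.65
Denominator = 1 + 2 * 0.55 = 2.1
r_new = 1.65 / 2.1
= 0.7857


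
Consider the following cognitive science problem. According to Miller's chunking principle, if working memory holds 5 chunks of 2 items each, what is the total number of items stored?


Total items = chunks * items_per_chunk
= 5 * 2
= 10


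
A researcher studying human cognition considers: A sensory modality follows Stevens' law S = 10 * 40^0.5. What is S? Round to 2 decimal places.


S = 10 * 40^0.5
40^0.5 = 6.3246
S = 10 * 6.3246
= 63.25


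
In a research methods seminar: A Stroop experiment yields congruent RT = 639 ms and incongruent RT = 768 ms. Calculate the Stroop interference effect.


Stroop effect = RT(incongruent) - RT(congruent)
= 768 - 639
= 129 ms


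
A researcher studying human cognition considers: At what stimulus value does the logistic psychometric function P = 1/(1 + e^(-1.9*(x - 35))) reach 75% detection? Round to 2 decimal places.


At P = 0.75: 0.75 = 1/(1 + e^(-k*(x-x0)))
Solving: e^(-k*(x-x0)) = 1/3
x = x0 + ln(3)/k
ln(3) = 1.0986
x = 35 + 1.0986/1.9
= 35 + 0.5782
= 35.58


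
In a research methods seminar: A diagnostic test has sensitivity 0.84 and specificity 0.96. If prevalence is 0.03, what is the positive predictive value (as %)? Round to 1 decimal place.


PPV = (sens * prev) / (sens * prev + (1-spec) * (1-prev))
Numerator = 0.84 * 0.03 = 0.0252
P(positive and no disease) = (1 - spec) * (1 - prev) = (1 - 0.96) * (1 - 0.03) = 0.0388
Denominator = 0.0252 + 0.0388 = 0.064
PPV = 0.0252 / 0.064 = 0.39375
As percentage = 39.4


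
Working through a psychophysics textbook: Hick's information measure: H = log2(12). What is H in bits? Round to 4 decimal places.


H = log2(n)
H = log2(12)
= 3.5850


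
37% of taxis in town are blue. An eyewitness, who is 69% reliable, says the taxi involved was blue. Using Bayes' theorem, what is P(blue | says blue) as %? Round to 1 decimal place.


P(blue | says blue) = P(says blue | blue)*P(blue) / [P(says blue | blue)*P(blue) + P(says blue | not blue)*P(not blue)]
Numerator = 0.69 * 0.37 = 0.2553
False identification = 0.31 * 0.63 = 0.1953
P = 0.2553 / (0.2553 + 0.1953)
= 0.2553 / 0.4506
As percentage = 56.7


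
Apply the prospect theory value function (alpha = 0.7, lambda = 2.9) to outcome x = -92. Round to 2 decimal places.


Since x = -92 < 0, use v(x) = -lambda*(-x)^alpha
(-x) = 92
92^0.7 = 23.6947
v(-92) = -2.9 * 23.6947
= -68.71


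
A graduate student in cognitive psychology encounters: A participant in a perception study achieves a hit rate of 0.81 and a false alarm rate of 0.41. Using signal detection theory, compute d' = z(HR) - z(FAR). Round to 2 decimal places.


d' = z(HR) - z(FAR)
z(0.81) = 0.8779
z(0.41) = -0.2275
d' = 0.8779 - -0.2275
= 1.11


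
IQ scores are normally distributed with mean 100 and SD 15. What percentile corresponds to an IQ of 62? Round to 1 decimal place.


z = (IQ - mean) / SD
z = (62 - 100) / 15 = -2.5333
Percentile = Phi(-2.5333) * 100
Phi(-2.5333) = 0.00565
= 0.6


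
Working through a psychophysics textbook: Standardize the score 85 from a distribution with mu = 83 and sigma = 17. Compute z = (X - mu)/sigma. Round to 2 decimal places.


z = (X - mu) / sigma
= (85 - 83) / 17
= 2 / 17
= 0.12


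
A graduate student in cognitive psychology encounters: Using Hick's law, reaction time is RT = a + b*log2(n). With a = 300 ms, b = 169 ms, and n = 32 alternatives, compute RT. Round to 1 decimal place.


RT = 300 + 169 * log2(32)
log2(32) = 5.0
RT = 300 + 169 * 5.0
= 300 + 845.0
= 1145.0 ms


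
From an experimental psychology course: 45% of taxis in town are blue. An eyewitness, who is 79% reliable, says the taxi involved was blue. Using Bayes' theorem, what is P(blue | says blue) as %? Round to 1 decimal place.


P(blue | says blue) = P(says blue | blue)*P(blue) / [P(says blue | blue)*P(blue) + P(says blue | not blue)*P(not blue)]
Numerator = 0.79 * 0.45 = 0.3555
False identification = 0.21 * 0.55 = 0.1155
P = 0.3555 / (0.3555 + 0.1155)
= 0.3555 / 0.471
As percentage = 75.5


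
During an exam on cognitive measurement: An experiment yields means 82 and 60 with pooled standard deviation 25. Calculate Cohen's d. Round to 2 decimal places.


Cohen's d = (M1 - M2) / S_pooled
= (82 - 60) / 25
= 22 / 25
= 0.88


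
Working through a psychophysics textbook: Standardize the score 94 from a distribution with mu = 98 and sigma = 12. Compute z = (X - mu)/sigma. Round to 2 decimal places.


z = (X - mu) / sigma
= (94 - 98) / 12
= -4 / 12
= -0.33


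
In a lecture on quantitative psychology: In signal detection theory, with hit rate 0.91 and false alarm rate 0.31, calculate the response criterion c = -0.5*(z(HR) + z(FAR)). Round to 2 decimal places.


c = -0.5 * (z(HR) + z(FAR))
z(0.91) = 1.3408
z(0.31) = -0.4959
c = -0.5 * (1.3408 + -0.4959)
= -0.5 * 0.8449
= -0.42


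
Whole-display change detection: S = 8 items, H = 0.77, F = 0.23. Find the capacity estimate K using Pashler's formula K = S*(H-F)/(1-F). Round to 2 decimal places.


K = S * (H - F) / (1 - F)
H - F = 0.54
1 - F = 0.77
K = 8 * 0.54 / 0.77
= 5.61


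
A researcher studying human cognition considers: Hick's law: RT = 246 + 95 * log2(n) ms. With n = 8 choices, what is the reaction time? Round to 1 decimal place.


RT = 246 + 95 * log2(8)
log2(8) = 3.0
RT = 246 + 95 * 3.0
= 246 + 285.0
= 531.0 ms


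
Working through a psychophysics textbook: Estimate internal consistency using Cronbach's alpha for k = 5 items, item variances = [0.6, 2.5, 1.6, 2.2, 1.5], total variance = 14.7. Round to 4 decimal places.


alpha = (k/(k-1)) * (1 - sum(s_i^2)/s_total^2)
sum(item variances) = 8.4
k/(k-1) = 5/4 = 1.25
1 - 8.4/14.7 = 1 - 0.571429 = 0.428571
alpha = 1.25 * 0.428571
= 0.5357


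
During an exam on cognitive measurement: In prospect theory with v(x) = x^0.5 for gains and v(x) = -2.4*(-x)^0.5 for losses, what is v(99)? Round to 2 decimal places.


Since x = 99 >= 0, use v(x) = x^0.5
99^0.5 = 9.9499
v(99) = 9.95


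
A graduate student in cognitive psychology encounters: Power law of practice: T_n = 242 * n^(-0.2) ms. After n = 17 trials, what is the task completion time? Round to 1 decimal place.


T_n = 242 * 17^(-0.2)
17^(-0.2) = 0.567427
T_n = 242 * 0.567427
= 137.3 ms


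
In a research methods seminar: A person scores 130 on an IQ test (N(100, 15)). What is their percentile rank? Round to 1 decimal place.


z = (IQ - mean) / SD
z = (130 - 100) / 15 = 2.0
Percentile = Phi(2.0) * 100
Phi(2.0) = 0.97725
= 97.7


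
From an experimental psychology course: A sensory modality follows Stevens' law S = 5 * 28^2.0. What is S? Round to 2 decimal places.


S = 5 * 28^2.0
28^2.0 = 784.0
S = 5 * 784.0
= 3920.00


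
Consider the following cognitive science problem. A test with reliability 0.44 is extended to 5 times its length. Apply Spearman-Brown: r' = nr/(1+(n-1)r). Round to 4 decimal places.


r_new = n*r / (1 + (n-1)*r)
Numerator = 5 * 0.44 = 2.2
Denominator = 1 + 4 * 0.44 = 2.76
r_new = 2.2 / 2.76
= 0.7971


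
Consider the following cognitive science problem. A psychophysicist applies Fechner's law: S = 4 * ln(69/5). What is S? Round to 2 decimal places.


S = 4 * ln(69/5)
I/I0 = 13.8
ln(13.8) = 2.6247
S = 4 * 2.6247
= 10.50


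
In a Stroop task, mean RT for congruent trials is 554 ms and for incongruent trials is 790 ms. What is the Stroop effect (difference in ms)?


Stroop effect = RT(incongruent) - RT(congruent)
= 790 - 554
= 236 ms


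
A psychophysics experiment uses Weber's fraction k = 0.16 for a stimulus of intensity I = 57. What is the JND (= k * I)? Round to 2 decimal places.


JND = k * I
JND = 0.16 * 57
= 9.12


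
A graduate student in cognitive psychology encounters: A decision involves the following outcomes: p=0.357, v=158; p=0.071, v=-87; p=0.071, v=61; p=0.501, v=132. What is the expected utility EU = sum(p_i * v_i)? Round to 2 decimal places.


EU = sum(p_i * v_i)
0.357 * 158 = 56.406
0.071 * -87 = -6.177
0.071 * 61 = 4.331
0.501 * 132 = 66.132
EU = 56.406 + -6.177 + 4.331 + 66.132
= 120.69


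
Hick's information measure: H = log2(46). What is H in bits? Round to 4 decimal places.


H = log2(n)
H = log2(46)
= 5.5236


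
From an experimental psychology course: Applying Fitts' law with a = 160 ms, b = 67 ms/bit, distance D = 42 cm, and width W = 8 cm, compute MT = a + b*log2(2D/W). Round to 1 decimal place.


MT = 160 + 67 * log2(2*42/8)
2D/W = 10.5
log2(10.5) = 3.3923
MT = 160 + 67 * 3.3923
= 387.3 ms


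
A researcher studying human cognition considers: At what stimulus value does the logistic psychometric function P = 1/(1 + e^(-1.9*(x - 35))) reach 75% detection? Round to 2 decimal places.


At P = 0.75: 0.75 = 1/(1 + e^(-k*(x-x0)))
Solving: e^(-k*(x-x0)) = 1/3
x = x0 + ln(3)/k
ln(3) = 1.0986
x = 35 + 1.0986/1.9
= 35 + 0.5782
= 35.58


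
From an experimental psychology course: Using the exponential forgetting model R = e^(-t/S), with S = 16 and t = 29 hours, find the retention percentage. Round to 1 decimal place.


R = e^(-t/S)
-t/S = -29/16 = -1.8125
R = e^(-1.8125) = 0.163246
Percentage = 0.163246 * 100
= 16.3


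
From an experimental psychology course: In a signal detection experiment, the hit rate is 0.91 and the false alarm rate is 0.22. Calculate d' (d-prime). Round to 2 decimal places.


d' = z(HR) - z(FAR)
z(0.91) = 1.3408
z(0.22) = -0.7722
d' = 1.3408 - -0.7722
= 2.11


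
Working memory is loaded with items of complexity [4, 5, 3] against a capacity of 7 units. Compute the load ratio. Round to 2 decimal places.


Total complexity = 4 + 5 + 3 = 12
Load = total / capacity = 12 / 7
= 1.71


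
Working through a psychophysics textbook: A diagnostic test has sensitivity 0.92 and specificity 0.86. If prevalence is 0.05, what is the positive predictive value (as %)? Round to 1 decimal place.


PPV = (sens * prev) / (sens * prev + (1-spec) * (1-prev))
Numerator = 0.92 * 0.05 = 0.046
P(positive and no disease) = (1 - spec) * (1 - prev) = (1 - 0.86) * (1 - 0.05) = 0.133
Denominator = 0.046 + 0.133 = 0.179
PPV = 0.046 / 0.179 = 0.256983
As percentage = 25.7


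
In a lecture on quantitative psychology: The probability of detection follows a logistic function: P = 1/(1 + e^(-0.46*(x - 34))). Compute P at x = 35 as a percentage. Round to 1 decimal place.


P(x) = 1/(1 + e^(-0.46*(35 - 34)))
Exponent = -0.46 * 1 = -0.46
e^(-0.46) = 0.631284
P = 1/(1 + 0.631284) = 0.613014
Percentage = 61.3


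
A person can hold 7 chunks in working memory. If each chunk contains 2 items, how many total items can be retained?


Total items = chunks * items_per_chunk
= 7 * 2
= 14


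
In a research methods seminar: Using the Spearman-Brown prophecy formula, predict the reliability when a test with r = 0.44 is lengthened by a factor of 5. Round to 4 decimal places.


r_new = n*r / (1 + (n-1)*r)
Numerator = 5 * 0.44 = 2.2
Denominator = 1 + 4 * 0.44 = 2.76
r_new = 2.2 / 2.76
= 0.7971


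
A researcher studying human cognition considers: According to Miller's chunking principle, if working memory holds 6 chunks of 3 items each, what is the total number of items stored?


Total items = chunks * items_per_chunk
= 6 * 3
= 18


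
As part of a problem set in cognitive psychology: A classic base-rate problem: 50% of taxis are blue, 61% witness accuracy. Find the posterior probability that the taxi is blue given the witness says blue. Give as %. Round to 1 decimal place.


P(blue | says blue) = P(says blue | blue)*P(blue) / [P(says blue | blue)*P(blue) + P(says blue | not blue)*P(not blue)]
Numerator = 0.61 * 0.5 = 0.305
False identification = 0.39 * 0.5 = 0.195
P = 0.305 / (0.305 + 0.195)
= 0.305 / 0.5
As percentage = 61.0


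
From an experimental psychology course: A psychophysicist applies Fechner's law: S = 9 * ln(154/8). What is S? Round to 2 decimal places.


S = 9 * ln(154/8)
I/I0 = 19.25
ln(19.25) = 2.9575
S = 9 * 2.9575
= 26.62


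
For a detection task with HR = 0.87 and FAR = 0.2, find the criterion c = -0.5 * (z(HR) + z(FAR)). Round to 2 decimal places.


c = -0.5 * (z(HR) + z(FAR))
z(0.87) = 1.1264
z(0.2) = -0.8416
c = -0.5 * (1.1264 + -0.8416)
= -0.5 * 0.2848
= -0.14


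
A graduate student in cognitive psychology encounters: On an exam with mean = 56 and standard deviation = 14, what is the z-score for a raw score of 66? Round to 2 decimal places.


z = (X - mu) / sigma
= (66 - 56) / 14
= 10 / 14
= 0.71


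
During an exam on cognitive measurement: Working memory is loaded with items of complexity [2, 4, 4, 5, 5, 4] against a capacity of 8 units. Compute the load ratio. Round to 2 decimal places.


Total complexity = 2 + 4 + 4 + 5 + 5 + 4 = 24
Load = total / capacity = 24 / 8
= 3.00


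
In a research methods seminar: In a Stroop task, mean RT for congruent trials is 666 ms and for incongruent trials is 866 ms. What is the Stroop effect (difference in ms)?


Stroop effect = RT(incongruent) - RT(congruent)
= 866 - 666
= 200 ms


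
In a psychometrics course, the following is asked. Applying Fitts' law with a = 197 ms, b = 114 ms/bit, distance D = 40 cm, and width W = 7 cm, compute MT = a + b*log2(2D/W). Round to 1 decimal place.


MT = 197 + 114 * log2(2*40/7)
2D/W = 11.428571
log2(11.428571) = 3.5146
MT = 197 + 114 * 3.5146
= 597.7 ms


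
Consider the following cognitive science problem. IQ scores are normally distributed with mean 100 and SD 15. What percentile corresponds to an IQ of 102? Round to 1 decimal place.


z = (IQ - mean) / SD
z = (102 - 100) / 15 = 0.1333
Percentile = Phi(0.1333) * 100
Phi(0.1333) = 0.553022
= 55.3


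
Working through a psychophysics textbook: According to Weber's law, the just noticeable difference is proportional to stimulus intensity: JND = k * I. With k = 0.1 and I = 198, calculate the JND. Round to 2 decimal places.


JND = k * I
JND = 0.1 * 198
= 19.80


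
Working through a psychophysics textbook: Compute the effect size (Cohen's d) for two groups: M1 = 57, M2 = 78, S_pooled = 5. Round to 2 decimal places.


Cohen's d = (M1 - M2) / S_pooled
= (57 - 78) / 5
= -21 / 5
= -4.20


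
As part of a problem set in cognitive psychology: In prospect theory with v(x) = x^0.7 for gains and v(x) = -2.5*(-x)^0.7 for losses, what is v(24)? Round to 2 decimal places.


Since x = 24 >= 0, use v(x) = x^0.7
24^0.7 = 9.2501
v(24) = 9.25


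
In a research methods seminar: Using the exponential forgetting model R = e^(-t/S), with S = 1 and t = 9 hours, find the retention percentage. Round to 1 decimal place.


R = e^(-t/S)
-t/S = -9/1 = -9.0
R = e^(-9.0) = 0.000123
Percentage = 0.000123 * 100
= 0.0


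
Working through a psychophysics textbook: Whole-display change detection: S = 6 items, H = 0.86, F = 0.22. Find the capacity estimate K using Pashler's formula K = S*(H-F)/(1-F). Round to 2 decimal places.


K = S * (H - F) / (1 - F)
H - F = 0.64
1 - F = 0.78
K = 6 * 0.64 / 0.78
= 4.92


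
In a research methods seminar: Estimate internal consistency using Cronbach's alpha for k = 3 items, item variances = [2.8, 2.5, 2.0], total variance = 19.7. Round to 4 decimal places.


alpha = (k/(k-1)) * (1 - sum(s_i^2)/s_total^2)
sum(item variances) = 7.3
k/(k-1) = 3/2 = 1.5
1 - 7.3/19.7 = 1 - 0.370558 = 0.629442
alpha = 1.5 * 0.629442
= 0.9442


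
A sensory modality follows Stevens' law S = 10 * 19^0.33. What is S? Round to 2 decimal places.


S = 10 * 19^0.33
19^0.33 = 2.6423
S = 10 * 2.6423
= 26.42


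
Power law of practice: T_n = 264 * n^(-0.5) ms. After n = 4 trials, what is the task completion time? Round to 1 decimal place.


T_n = 264 * 4^(-0.5)
4^(-0.5) = 0.5
T_n = 264 * 0.5
= 132.0 ms


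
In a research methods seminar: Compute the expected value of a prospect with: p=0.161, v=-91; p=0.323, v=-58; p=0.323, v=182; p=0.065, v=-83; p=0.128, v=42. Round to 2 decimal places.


EU = sum(p_i * v_i)
0.161 * -91 = -14.651
0.323 * -58 = -18.734
0.323 * 182 = 58.786
0.065 * -83 = -5.395
0.128 * 42 = 5.376
EU = -14.651 + -18.734 + 58.786 + -5.395 + 5.376
= 25.38


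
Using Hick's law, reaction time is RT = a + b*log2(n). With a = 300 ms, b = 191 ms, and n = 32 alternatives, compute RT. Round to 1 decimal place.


RT = 300 + 191 * log2(32)
log2(32) = 5.0
RT = 300 + 191 * 5.0
= 300 + 955.0
= 1255.0 ms


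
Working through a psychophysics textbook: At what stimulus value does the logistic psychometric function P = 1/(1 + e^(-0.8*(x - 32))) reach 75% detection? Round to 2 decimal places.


At P = 0.75: 0.75 = 1/(1 + e^(-k*(x-x0)))
Solving: e^(-k*(x-x0)) = 1/3
x = x0 + ln(3)/k
ln(3) = 1.0986
x = 32 + 1.0986/0.8
= 32 + 1.3732
= 33.37


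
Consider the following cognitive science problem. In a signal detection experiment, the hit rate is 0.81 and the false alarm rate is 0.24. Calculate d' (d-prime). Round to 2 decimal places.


d' = z(HR) - z(FAR)
z(0.81) = 0.8779
z(0.24) = -0.7063
d' = 0.8779 - -0.7063
= 1.58


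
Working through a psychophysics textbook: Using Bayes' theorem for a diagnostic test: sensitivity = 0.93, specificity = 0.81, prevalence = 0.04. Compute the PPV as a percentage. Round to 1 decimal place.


PPV = (sens * prev) / (sens * prev + (1-spec) * (1-prev))
Numerator = 0.93 * 0.04 = 0.0372
P(positive and no disease) = (1 - spec) * (1 - prev) = (1 - 0.81) * (1 - 0.04) = 0.1824
Denominator = 0.0372 + 0.1824 = 0.2196
PPV = 0.0372 / 0.2196 = 0.169399
As percentage = 16.9


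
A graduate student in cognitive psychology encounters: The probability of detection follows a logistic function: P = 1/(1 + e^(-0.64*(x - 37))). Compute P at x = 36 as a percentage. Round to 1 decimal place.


P(x) = 1/(1 + e^(-0.64*(36 - 37)))
Exponent = -0.64 * -1 = 0.64
e^(0.64) = 1.896481
P = 1/(1 + 1.896481) = 0.345247
Percentage = 34.5


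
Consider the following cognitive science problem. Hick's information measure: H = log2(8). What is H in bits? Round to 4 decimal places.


H = log2(n)
H = log2(8)
= 3.0000


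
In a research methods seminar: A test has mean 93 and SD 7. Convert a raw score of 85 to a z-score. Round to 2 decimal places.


z = (X - mu) / sigma
= (85 - 93) / 7
= -8 / 7
= -1.14


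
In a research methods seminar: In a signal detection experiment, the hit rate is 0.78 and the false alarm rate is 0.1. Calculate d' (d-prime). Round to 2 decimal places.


d' = z(HR) - z(FAR)
z(0.78) = 0.7722
z(0.1) = -1.2816
d' = 0.7722 - -1.2816
= 2.05


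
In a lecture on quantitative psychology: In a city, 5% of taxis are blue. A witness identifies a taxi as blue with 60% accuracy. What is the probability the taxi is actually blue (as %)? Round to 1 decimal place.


P(blue | says blue) = P(says blue | blue)*P(blue) / [P(says blue | blue)*P(blue) + P(says blue | not blue)*P(not blue)]
Numerator = 0.6 * 0.05 = 0.03
False identification = 0.4 * 0.95 = 0.38
P = 0.03 / (0.03 + 0.38)
= 0.03 / 0.41
As percentage = 7.3


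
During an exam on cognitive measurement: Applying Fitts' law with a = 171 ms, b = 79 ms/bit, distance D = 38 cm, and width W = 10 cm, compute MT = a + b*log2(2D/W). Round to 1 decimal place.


MT = 171 + 79 * log2(2*38/10)
2D/W = 7.6
log2(7.6) = 2.926
MT = 171 + 79 * 2.926
= 402.2 ms


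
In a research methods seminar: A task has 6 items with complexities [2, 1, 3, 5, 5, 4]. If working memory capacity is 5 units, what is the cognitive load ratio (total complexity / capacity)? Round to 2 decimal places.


Total complexity = 2 + 1 + 3 + 5 + 5 + 4 = 20
Load = total / capacity = 20 / 5
= 4.00


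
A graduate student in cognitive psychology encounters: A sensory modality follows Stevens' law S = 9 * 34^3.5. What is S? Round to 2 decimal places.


S = 9 * 34^3.5
34^3.5 = 229179.7333
S = 9 * 229179.7333
= 2062617.60


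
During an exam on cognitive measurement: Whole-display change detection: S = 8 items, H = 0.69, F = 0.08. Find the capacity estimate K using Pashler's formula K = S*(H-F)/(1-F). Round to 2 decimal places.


K = S * (H - F) / (1 - F)
H - F = 0.61
1 - F = 0.92
K = 8 * 0.61 / 0.92
= 5.30


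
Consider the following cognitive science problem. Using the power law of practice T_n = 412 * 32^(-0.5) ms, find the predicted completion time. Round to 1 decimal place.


T_n = 412 * 32^(-0.5)
32^(-0.5) = 0.176777
T_n = 412 * 0.176777
= 72.8 ms


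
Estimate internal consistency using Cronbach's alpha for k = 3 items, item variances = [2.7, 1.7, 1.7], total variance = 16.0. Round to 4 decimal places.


alpha = (k/(k-1)) * (1 - sum(s_i^2)/s_total^2)
sum(item variances) = 6.1
k/(k-1) = 3/2 = 1.5
1 - 6.1/16.0 = 1 - 0.38125 = 0.61875
alpha = 1.5 * 0.61875
= 0.9281


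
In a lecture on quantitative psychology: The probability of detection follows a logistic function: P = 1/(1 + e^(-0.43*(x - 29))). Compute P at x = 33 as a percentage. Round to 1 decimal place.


P(x) = 1/(1 + e^(-0.43*(33 - 29)))
Exponent = -0.43 * 4 = -1.72
e^(-1.72) = 0.179066
P = 1/(1 + 0.179066) = 0.848129
Percentage = 84.8


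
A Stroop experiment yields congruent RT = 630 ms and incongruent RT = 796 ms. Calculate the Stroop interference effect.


Stroop effect = RT(incongruent) - RT(congruent)
= 796 - 630
= 166 ms


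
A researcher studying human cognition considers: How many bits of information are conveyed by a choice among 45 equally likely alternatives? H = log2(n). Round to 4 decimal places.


H = log2(n)
H = log2(45)
= 5.4919


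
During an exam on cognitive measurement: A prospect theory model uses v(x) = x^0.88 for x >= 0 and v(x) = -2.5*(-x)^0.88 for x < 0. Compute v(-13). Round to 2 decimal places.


Since x = -13 < 0, use v(x) = -lambda*(-x)^alpha
(-x) = 13
13^0.88 = 9.5559
v(-13) = -2.5 * 9.5559
= -23.89


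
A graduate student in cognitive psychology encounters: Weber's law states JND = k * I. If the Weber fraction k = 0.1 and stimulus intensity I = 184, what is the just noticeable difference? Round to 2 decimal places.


JND = k * I
JND = 0.1 * 184
= 18.40


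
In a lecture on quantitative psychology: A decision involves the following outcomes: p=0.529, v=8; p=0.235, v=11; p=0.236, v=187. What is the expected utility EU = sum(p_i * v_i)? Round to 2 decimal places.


EU = sum(p_i * v_i)
0.529 * 8 = 4.232
0.235 * 11 = 2.585
0.236 * 187 = 44.132
EU = 4.232 + 2.585 + 44.132
= 50.95


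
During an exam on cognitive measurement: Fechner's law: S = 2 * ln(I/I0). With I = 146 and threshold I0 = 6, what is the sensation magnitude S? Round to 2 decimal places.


S = 2 * ln(146/6)
I/I0 = 24.333333
ln(24.333333) = 3.1918
S = 2 * 3.1918
= 6.38


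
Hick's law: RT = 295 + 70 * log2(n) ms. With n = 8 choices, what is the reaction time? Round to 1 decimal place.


RT = 295 + 70 * log2(8)
log2(8) = 3.0
RT = 295 + 70 * 3.0
= 295 + 210.0
= 505.0 ms


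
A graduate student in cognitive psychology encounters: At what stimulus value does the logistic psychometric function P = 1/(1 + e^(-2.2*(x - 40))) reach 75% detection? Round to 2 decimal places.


At P = 0.75: 0.75 = 1/(1 + e^(-k*(x-x0)))
Solving: e^(-k*(x-x0)) = 1/3
x = x0 + ln(3)/k
ln(3) = 1.0986
x = 40 + 1.0986/2.2
= 40 + 0.4994
= 40.50


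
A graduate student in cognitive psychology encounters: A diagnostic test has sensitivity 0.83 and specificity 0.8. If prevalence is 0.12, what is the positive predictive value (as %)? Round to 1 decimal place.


PPV = (sens * prev) / (sens * prev + (1-spec) * (1-prev))
Numerator = 0.83 * 0.12 = 0.0996
P(positive and no disease) = (1 - spec) * (1 - prev) = (1 - 0.8) * (1 - 0.12) = 0.176
Denominator = 0.0996 + 0.176 = 0.2756
PPV = 0.0996 / 0.2756 = 0.361393
As percentage = 36.1


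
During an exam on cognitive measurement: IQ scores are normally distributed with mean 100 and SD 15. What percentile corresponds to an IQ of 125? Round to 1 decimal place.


z = (IQ - mean) / SD
z = (125 - 100) / 15 = 1.6667
Percentile = Phi(1.6667) * 100
Phi(1.6667) = 0.952213
= 95.2


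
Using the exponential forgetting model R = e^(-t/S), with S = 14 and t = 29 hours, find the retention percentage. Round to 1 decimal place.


R = e^(-t/S)
-t/S = -29/14 = -2.071429
R = e^(-2.071429) = 0.126006
Percentage = 0.126006 * 100
= 12.6


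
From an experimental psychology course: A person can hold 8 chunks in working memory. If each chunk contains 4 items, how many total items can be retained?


Total items = chunks * items_per_chunk
= 8 * 4
= 32


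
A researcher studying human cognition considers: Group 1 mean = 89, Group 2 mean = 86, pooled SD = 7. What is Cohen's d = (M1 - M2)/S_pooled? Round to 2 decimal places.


Cohen's d = (M1 - M2) / S_pooled
= (89 - 86) / 7
= 3 / 7
= 0.43


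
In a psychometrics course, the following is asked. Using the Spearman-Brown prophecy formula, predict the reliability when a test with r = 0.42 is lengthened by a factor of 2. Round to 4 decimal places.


r_new = n*r / (1 + (n-1)*r)
Numerator = 2 * 0.42 = 0.84
Denominator = 1 + 1 * 0.42 = 1.42
r_new = 0.84 / 1.42
= 0.5915


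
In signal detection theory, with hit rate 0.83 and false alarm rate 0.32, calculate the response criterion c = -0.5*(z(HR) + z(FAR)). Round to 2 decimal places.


c = -0.5 * (z(HR) + z(FAR))
z(0.83) = 0.9542
z(0.32) = -0.4677
c = -0.5 * (0.9542 + -0.4677)
= -0.5 * 0.4865
= -0.24


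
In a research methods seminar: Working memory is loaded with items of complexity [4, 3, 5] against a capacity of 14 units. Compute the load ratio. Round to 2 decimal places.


Total complexity = 4 + 3 + 5 = 12
Load = total / capacity = 12 / 14
= 0.86


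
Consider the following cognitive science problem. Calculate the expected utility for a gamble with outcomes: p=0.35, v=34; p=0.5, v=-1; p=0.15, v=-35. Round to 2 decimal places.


EU = sum(p_i * v_i)
0.35 * 34 = 11.9
0.5 * -1 = -0.5
0.15 * -35 = -5.25
EU = 11.9 + -0.5 + -5.25
= 6.15


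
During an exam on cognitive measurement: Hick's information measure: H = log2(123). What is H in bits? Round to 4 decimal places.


H = log2(n)
H = log2(123)
= 6.9425


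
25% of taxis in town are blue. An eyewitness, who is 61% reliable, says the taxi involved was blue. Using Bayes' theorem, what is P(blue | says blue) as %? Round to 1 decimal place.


P(blue | says blue) = P(says blue | blue)*P(blue) / [P(says blue | blue)*P(blue) + P(says blue | not blue)*P(not blue)]
Numerator = 0.61 * 0.25 = 0.1525
False identification = 0.39 * 0.75 = 0.2925
P = 0.1525 / (0.1525 + 0.2925)
= 0.1525 / 0.445
As percentage = 34.3


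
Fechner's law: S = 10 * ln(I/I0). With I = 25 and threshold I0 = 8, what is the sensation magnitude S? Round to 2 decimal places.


S = 10 * ln(25/8)
I/I0 = 3.125
ln(3.125) = 1.1394
S = 10 * 1.1394
= 11.39


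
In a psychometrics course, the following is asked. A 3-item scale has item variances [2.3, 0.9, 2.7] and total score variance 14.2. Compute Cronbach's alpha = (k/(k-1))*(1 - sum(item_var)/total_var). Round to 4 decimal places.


alpha = (k/(k-1)) * (1 - sum(s_i^2)/s_total^2)
sum(item variances) = 5.9
k/(k-1) = 3/2 = 1.5
1 - 5.9/14.2 = 1 - 0.415493 = 0.584507
alpha = 1.5 * 0.584507
= 0.8768


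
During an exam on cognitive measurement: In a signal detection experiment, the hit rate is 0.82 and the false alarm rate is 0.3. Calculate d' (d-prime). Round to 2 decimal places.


d' = z(HR) - z(FAR)
z(0.82) = 0.9154
z(0.3) = -0.5244
d' = 0.9154 - -0.5244
= 1.44


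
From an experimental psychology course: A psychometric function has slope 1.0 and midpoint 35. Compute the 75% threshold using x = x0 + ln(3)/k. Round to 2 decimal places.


At P = 0.75: 0.75 = 1/(1 + e^(-k*(x-x0)))
Solving: e^(-k*(x-x0)) = 1/3
x = x0 + ln(3)/k
ln(3) = 1.0986
x = 35 + 1.0986/1.0
= 35 + 1.0986
= 36.10


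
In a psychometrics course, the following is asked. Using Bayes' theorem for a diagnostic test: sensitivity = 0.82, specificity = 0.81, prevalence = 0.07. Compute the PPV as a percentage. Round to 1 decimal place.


PPV = (sens * prev) / (sens * prev + (1-spec) * (1-prev))
Numerator = 0.82 * 0.07 = 0.0574
P(positive and no disease) = (1 - spec) * (1 - prev) = (1 - 0.81) * (1 - 0.07) = 0.1767
Denominator = 0.0574 + 0.1767 = 0.2341
PPV = 0.0574 / 0.2341 = 0.245194
As percentage = 24.5


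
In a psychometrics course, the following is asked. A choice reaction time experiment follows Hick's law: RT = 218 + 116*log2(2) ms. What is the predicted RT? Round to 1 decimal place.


RT = 218 + 116 * log2(2)
log2(2) = 1.0
RT = 218 + 116 * 1.0
= 218 + 116.0
= 334.0 ms


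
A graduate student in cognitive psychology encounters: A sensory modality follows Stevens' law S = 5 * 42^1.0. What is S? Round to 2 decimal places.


S = 5 * 42^1.0
42^1.0 = 42.0
S = 5 * 42.0
= 210.00


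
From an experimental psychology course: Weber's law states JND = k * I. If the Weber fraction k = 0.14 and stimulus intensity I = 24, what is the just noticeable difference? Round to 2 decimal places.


JND = k * I
JND = 0.14 * 24
= 3.36


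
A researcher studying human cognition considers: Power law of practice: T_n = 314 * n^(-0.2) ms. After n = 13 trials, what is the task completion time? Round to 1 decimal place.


T_n = 314 * 13^(-0.2)
13^(-0.2) = 0.598703
T_n = 314 * 0.598703
= 188.0 ms


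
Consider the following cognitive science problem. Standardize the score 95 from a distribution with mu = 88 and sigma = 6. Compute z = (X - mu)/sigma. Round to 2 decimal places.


z = (X - mu) / sigma
= (95 - 88) / 6
= 7 / 6
= 1.17


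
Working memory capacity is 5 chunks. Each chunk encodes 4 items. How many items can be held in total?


Total items = chunks * items_per_chunk
= 5 * 4
= 20


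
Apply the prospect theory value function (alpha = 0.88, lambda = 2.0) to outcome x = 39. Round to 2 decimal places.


Since x = 39 >= 0, use v(x) = x^0.88
39^0.88 = 25.1268
v(39) = 25.13


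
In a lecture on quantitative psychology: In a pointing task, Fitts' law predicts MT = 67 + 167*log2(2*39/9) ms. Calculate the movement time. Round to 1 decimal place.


MT = 67 + 167 * log2(2*39/9)
2D/W = 8.666667
log2(8.666667) = 3.1155
MT = 67 + 167 * 3.1155
= 587.3 ms


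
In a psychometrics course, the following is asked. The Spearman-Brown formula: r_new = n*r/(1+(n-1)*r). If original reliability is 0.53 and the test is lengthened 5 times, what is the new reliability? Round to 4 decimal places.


r_new = n*r / (1 + (n-1)*r)
Numerator = 5 * 0.53 = 2.65
Denominator = 1 + 4 * 0.53 = 3.12
r_new = 2.65 / 3.12
= 0.8494


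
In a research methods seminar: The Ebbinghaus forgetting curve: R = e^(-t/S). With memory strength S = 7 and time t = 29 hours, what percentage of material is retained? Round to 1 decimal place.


R = e^(-t/S)
-t/S = -29/7 = -4.142857
R = e^(-4.142857) = 0.015877
Percentage = 0.015877 * 100
= 1.6
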